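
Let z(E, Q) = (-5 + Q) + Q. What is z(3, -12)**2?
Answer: 841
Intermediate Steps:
z(E, Q) = -5 + 2*Q
z(3, -12)**2 = (-5 + 2*(-12))**2 = (-5 - 24)**2 = (-29)**2 = 841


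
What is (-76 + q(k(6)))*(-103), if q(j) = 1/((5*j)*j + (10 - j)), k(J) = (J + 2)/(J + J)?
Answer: 813185/104 ≈ 7819.1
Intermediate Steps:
k(J) = (2 + J)/(2*J) (k(J) = (2 + J)/((2*J)) = (2 + J)*(1/(2*J)) = (2 + J)/(2*J))
q(j) = 1/(10 - j + 5*j**2) (q(j) = 1/(5*j**2 + (10 - j)) = 1/(10 - j + 5*j**2))
(-76 + q(k(6)))*(-103) = (-76 + 1/(10 - (2 + 6)/(2*6) + 5*((1/2)*(2 + 6)/6)**2))*(-103) = (-76 + 1/(10 - 8/(2*6) + 5*((1/2)*(1/6)*8)**2))*(-103) = (-76 + 1/(10 - 1*2/3 + 5*(2/3)**2))*(-103) = (-76 + 1/(10 - 2/3 + 5*(4/9)))*(-103) = (-76 + 1/(10 - 2/3 + 20/9))*(-103) = (-76 + 1/(104/9))*(-103) = (-76 + 9/104)*(-103) = -7895/104*(-103) = 813185/104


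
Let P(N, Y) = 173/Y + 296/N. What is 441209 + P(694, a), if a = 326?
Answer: 49910552777/113122 ≈ 4.4121e+5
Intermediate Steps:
441209 + P(694, a) = 441209 + (173/326 + 296/694) = 441209 + (173*(1/326) + 296*(1/694)) = 441209 + (173/326 + 148/347) = 441209 + 108279/113122 = 49910552777/113122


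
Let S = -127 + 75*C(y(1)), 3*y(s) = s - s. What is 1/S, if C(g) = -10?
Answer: -1/877 ≈ -0.0011403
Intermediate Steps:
y(s) = 0 (y(s) = (s - s)/3 = (⅓)*0 = 0)
S = -877 (S = -127 + 75*(-10) = -127 - 750 = -877)
1/S = 1/(-877) = -1/877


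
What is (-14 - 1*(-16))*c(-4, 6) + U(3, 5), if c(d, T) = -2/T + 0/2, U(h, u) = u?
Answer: 13/3 ≈ 4.3333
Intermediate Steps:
c(d, T) = -2/T (c(d, T) = -2/T + 0*(1/2) = -2/T + 0 = -2/T)
(-14 - 1*(-16))*c(-4, 6) + U(3, 5) = (-14 - 1*(-16))*(-2/6) + 5 = (-14 + 16)*(-2*1/6) + 5 = 2*(-1/3) + 5 = -2/3 + 5 = 13/3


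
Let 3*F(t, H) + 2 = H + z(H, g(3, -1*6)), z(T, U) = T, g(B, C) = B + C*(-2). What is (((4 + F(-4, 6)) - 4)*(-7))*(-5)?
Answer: 350/3 ≈ 116.67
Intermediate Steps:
g(B, C) = B - 2*C
F(t, H) = -2/3 + 2*H/3 (F(t, H) = -2/3 + (H + H)/3 = -2/3 + (2*H)/3 = -2/3 + 2*H/3)
(((4 + F(-4, 6)) - 4)*(-7))*(-5) = (((4 + (-2/3 + (2/3)*6)) - 4)*(-7))*(-5) = (((4 + (-2/3 + 4)) - 4)*(-7))*(-5) = (((4 + 10/3) - 4)*(-7))*(-5) = ((22/3 - 4)*(-7))*(-5) = ((10/3)*(-7))*(-5) = -70/3*(-5) = 350/3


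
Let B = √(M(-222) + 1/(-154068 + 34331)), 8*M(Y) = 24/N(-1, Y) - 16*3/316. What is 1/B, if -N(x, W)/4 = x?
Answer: 2*√261631996270613/27658931 ≈ 1.1696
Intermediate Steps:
N(x, W) = -4*x
M(Y) = 231/316 (M(Y) = (24/((-4*(-1))) - 16*3/316)/8 = (24/4 - 48*1/316)/8 = (24*(¼) - 12/79)/8 = (6 - 12/79)/8 = (⅛)*(462/79) = 231/316)
B = √261631996270613/18918446 (B = √(231/316 + 1/(-154068 + 34331)) = √(231/316 + 1/(-119737)) = √(231/316 - 1/119737) = √(27658931/37836892) = √261631996270613/18918446 ≈ 0.85499)
1/B = 1/(√261631996270613/18918446) = 2*√261631996270613/27658931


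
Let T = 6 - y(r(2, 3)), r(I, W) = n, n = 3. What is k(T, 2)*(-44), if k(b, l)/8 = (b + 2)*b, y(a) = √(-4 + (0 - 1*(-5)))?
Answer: -12320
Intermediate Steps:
r(I, W) = 3
y(a) = 1 (y(a) = √(-4 + (0 + 5)) = √(-4 + 5) = √1 = 1)
T = 5 (T = 6 - 1*1 = 6 - 1 = 5)
k(b, l) = 8*b*(2 + b) (k(b, l) = 8*((b + 2)*b) = 8*((2 + b)*b) = 8*(b*(2 + b)) = 8*b*(2 + b))
k(T, 2)*(-44) = (8*5*(2 + 5))*(-44) = (8*5*7)*(-44) = 280*(-44) = -12320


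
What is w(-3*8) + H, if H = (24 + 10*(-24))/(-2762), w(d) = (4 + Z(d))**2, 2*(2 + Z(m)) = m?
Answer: 138208/1381 ≈ 100.08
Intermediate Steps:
Z(m) = -2 + m/2
w(d) = (2 + d/2)**2 (w(d) = (4 + (-2 + d/2))**2 = (2 + d/2)**2)
H = 108/1381 (H = (24 - 240)*(-1/2762) = -216*(-1/2762) = 108/1381 ≈ 0.078204)
w(-3*8) + H = (4 - 3*8)**2/4 + 108/1381 = (4 - 24)**2/4 + 108/1381 = (1/4)*(-20)**2 + 108/1381 = (1/4)*400 + 108/1381 = 100 + 108/1381 = 138208/1381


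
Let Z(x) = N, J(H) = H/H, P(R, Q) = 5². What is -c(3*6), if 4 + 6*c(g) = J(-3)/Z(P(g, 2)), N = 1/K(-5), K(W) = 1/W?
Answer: 7/10 ≈ 0.70000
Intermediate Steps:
P(R, Q) = 25
J(H) = 1
N = -5 (N = 1/(1/(-5)) = 1/(-⅕) = -5)
Z(x) = -5
c(g) = -7/10 (c(g) = -⅔ + (1/(-5))/6 = -⅔ + (1*(-⅕))/6 = -⅔ + (⅙)*(-⅕) = -⅔ - 1/30 = -7/10)
-c(3*6) = -1*(-7/10) = 7/10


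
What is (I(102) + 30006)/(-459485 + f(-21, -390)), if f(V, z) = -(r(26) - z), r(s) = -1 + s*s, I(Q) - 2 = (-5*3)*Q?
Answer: -14239/230275 ≈ -0.061835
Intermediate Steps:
I(Q) = 2 - 15*Q (I(Q) = 2 + (-5*3)*Q = 2 - 15*Q)
r(s) = -1 + s²
f(V, z) = -675 + z (f(V, z) = -((-1 + 26²) - z) = -((-1 + 676) - z) = -(675 - z) = -675 + z)
(I(102) + 30006)/(-459485 + f(-21, -390)) = ((2 - 15*102) + 30006)/(-459485 + (-675 - 390)) = ((2 - 1530) + 30006)/(-459485 - 1065) = (-1528 + 30006)/(-460550) = 28478*(-1/460550) = -14239/230275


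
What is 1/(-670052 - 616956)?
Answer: -1/1287008 ≈ -7.7700e-7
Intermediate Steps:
1/(-670052 - 616956) = 1/(-1287008) = -1/1287008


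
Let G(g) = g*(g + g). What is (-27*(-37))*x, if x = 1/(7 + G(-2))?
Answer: 333/5 ≈ 66.600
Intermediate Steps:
G(g) = 2*g² (G(g) = g*(2*g) = 2*g²)
x = 1/15 (x = 1/(7 + 2*(-2)²) = 1/(7 + 2*4) = 1/(7 + 8) = 1/15 ≈ 0.066667)
(-27*(-37))*x = -27*(-37)*(1/15) = 999*(1/15) = 333/5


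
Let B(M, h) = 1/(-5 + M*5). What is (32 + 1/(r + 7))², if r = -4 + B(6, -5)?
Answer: 6036849/5776 ≈ 1045.2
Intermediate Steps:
B(M, h) = 1/(-5 + 5*M)
r = -99/25 (r = -4 + 1/(5*(-1 + 6)) = -4 + (⅕)/5 = -4 + (⅕)*(⅕) = -4 + 1/25 = -99/25 ≈ -3.9600)
(32 + 1/(r + 7))² = (32 + 1/(-99/25 + 7))² = (32 + 1/(76/25))² = (32 + 25/76)² = (2457/76)² = 6036849/5776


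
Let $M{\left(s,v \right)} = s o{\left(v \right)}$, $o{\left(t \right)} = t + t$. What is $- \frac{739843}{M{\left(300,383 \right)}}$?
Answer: $- \frac{739843}{229800} \approx -3.2195$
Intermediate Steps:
$o{\left(t \right)} = 2 t$
$M{\left(s,v \right)} = 2 s v$ ($M{\left(s,v \right)} = s 2 v = 2 s v$)
$- \frac{739843}{M{\left(300,383 \right)}} = - \frac{739843}{2 \cdot 300 \cdot 383} = - \frac{739843}{229800}$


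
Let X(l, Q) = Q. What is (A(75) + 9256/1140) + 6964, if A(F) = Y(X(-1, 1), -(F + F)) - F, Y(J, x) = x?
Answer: 1922929/285 ≈ 6747.1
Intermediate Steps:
A(F) = -3*F (A(F) = -(F + F) - F = -2*F - F = -3*F)
(A(75) + 9256/1140) + 6964 = (-3*75 + 9256/1140) + 6964 = (-225 + 9256*(1/1140)) + 6964 = (-225 + 2314/285) + 6964 = -61811/285 + 6964 = 1922929/285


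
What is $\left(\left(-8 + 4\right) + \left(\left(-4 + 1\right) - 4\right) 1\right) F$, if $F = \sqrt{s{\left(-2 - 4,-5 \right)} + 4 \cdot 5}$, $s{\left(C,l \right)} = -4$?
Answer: $-44$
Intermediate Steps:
$F = 4$ ($F = \sqrt{-4 + 4 \cdot 5} = \sqrt{-4 + 20} = \sqrt{16} = 4$)
$\left(\left(-8 + 4\right) + \left(\left(-4 + 1\right) - 4\right) 1\right) F = \left(\left(-8 + 4\right) + \left(\left(-4 + 1\right) - 4\right) 1\right) 4 = \left(-4 + \left(-3 - 4\right) 1\right) 4 = \left(-4 - 7\right) 4 = \left(-11\right) 4 = -44$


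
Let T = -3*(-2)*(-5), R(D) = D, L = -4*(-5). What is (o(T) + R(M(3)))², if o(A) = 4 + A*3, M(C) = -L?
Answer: 11236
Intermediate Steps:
L = 20
M(C) = -20 (M(C) = -1*20 = -20)
T = -30 (T = 6*(-5) = -30)
o(A) = 4 + 3*A
(o(T) + R(M(3)))² = ((4 + 3*(-30)) - 20)² = ((4 - 90) - 20)² = (-86 - 20)² = (-106)² = 11236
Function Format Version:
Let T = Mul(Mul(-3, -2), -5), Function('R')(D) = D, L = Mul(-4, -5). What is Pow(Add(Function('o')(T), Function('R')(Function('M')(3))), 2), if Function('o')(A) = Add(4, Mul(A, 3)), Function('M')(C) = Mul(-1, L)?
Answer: 11236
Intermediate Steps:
L = 20
Function('M')(C) = -20 (Function('M')(C) = Mul(-1, 20) = -20)
T = -30 (T = Mul(6, -5) = -30)
Function('o')(A) = Add(4, Mul(3, A))
Pow(Add(Function('o')(T), Function('R')(Function('M')(3))), 2) = Pow(Add(Add(4, Mul(3, -30)), -20), 2) = Pow(Add(Add(4, -90), -20), 2) = Pow(Add(-86, -20), 2) = Pow(-106, 2) = 11236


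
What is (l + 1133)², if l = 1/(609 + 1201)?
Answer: 4205497634361/3276100 ≈ 1.2837e+6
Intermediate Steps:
l = 1/1810 ≈ 0.00055249
(l + 1133)² = (1/1810 + 1133)² = (2050731/1810)² = 4205497634361/3276100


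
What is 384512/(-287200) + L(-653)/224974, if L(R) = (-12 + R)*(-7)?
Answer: -2661508959/2019141650 ≈ -1.3181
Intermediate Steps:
L(R) = 84 - 7*R
384512/(-287200) + L(-653)/224974 = 384512/(-287200) + (84 - 7*(-653))/224974 = 384512*(-1/287200) + (84 + 4571)*(1/224974) = -12016/8975 + 4655*(1/224974) = -12016/8975 + 4655/224974 = -2661508959/2019141650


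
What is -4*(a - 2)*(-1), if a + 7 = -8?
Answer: -68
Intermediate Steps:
a = -15 (a = -7 - 8 = -15)
-4*(a - 2)*(-1) = -4*(-15 - 2)*(-1) = -(-68)*(-1) = -4*17 = -68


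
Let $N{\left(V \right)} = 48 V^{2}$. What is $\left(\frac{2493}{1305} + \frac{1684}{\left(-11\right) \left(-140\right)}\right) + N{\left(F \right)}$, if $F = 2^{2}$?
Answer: $\frac{8608258}{11165} \approx 771.0$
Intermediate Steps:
$F = 4$
$\left(\frac{2493}{1305} + \frac{1684}{\left(-11\right) \left(-140\right)}\right) + N{\left(F \right)} = \left(\frac{2493}{1305} + \frac{1684}{\left(-11\right) \left(-140\right)}\right) + 48 \cdot 4^{2} = \left(2493 \cdot \frac{1}{1305} + \frac{1684}{1540}\right) + 48 \cdot 16 = \left(\frac{277}{145} + 1684 \cdot \frac{1}{1540}\right) + 768 = \left(\frac{277}{145} + \frac{421}{385}\right) + 768 = \frac{33538}{11165} + 768 = \frac{8608258}{11165}$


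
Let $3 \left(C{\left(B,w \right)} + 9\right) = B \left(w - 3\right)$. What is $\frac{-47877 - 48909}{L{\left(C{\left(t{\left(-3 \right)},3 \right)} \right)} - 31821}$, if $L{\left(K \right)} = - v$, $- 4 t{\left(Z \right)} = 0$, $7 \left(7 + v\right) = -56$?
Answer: $\frac{283}{93} \approx 3.043$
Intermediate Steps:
$v = -15$ ($v = -7 + \frac{1}{7} \left(-56\right) = -7 - 8 = -15$)
$t{\left(Z \right)} = 0$ ($t{\left(Z \right)} = \left(- \frac{1}{4}\right) 0 = 0$)
$C{\left(B,w \right)} = -9 + \frac{B \left(-3 + w\right)}{3}$ ($C{\left(B,w \right)} = -9 + \frac{B \left(w - 3\right)}{3} = -9 + \frac{B \left(-3 + w\right)}{3}$)
$L{\left(K \right)} = 15$ ($L{\left(K \right)} = \left(-1\right) \left(-15\right) = 15$)
$\frac{-47877 - 48909}{L{\left(C{\left(t{\left(-3 \right)},3 \right)} \right)} - 31821} = \frac{-47877 - 48909}{15 - 31821} = - \frac{96786}{-31806} = \left(-96786\right) \left(- \frac{1}{31806}\right) = \frac{283}{93}$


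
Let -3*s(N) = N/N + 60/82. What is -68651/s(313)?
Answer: 8444073/71 ≈ 1.1893e+5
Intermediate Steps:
s(N) = -71/123 (s(N) = -(N/N + 60/82)/3 = -(1 + 60*(1/82))/3 = -(1 + 30/41)/3 = -⅓*71/41 = -71/123)
-68651/s(313) = -68651/(-71/123) = -68651*(-123/71) = 8444073/71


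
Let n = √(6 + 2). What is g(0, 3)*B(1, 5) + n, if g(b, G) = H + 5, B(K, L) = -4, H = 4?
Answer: -36 + 2*√2 ≈ -33.172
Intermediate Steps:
g(b, G) = 9 (g(b, G) = 4 + 5 = 9)
n = 2*√2 (n = √8 = 2*√2 ≈ 2.8284)
g(0, 3)*B(1, 5) + n = 9*(-4) + 2*√2 = -36 + 2*√2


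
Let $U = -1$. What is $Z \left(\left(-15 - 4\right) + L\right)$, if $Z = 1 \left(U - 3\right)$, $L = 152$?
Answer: $-532$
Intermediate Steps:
$Z = -4$ ($Z = 1 \left(-1 - 3\right) = 1 \left(-4\right) = -4$)
$Z \left(\left(-15 - 4\right) + L\right) = - 4 \left(\left(-15 - 4\right) + 152\right) = - 4 \left(-19 + 152\right) = \left(-4\right) 133 = -532$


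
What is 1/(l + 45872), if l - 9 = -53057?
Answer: -1/7176 ≈ -0.00013935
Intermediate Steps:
l = -53048 (l = 9 - 53057 = -53048)
1/(l + 45872) = 1/(-53048 + 45872) = 1/(-7176) = -1/7176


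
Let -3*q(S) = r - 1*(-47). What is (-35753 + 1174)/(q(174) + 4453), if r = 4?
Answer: -34579/4436 ≈ -7.7951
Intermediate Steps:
q(S) = -17 (q(S) = -(4 - 1*(-47))/3 = -(4 + 47)/3 = -⅓*51 = -17)
(-35753 + 1174)/(q(174) + 4453) = (-35753 + 1174)/(-17 + 4453) = -34579/4436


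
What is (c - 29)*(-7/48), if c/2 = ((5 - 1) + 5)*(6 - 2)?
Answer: -301/48 ≈ -6.2708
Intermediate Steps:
c = 72 (c = 2*(((5 - 1) + 5)*(6 - 2)) = 2*((4 + 5)*4) = 2*(9*4) = 2*36 = 72)
(c - 29)*(-7/48) = (72 - 29)*(-7/48) = 43*(-7*1/48) = 43*(-7/48) = -301/48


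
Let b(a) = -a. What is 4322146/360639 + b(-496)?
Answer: 183199090/360639 ≈ 507.98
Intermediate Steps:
4322146/360639 + b(-496) = 4322146/360639 - 1*(-496) = 4322146*(1/360639) + 496 = 4322146/360639 + 496 = 183199090/360639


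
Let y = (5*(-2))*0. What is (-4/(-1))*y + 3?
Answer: 3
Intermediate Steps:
y = 0 (y = -10*0 = 0)
(-4/(-1))*y + 3 = -4/(-1)*0 + 3 = -4*(-1)*0 + 3 = 4*0 + 3 = 0 + 3 = 3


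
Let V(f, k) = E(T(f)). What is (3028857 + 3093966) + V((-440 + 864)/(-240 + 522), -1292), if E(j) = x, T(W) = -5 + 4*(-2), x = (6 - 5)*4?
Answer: 6122827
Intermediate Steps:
x = 4 (x = 1*4 = 4)
T(W) = -13 (T(W) = -5 - 8 = -13)
E(j) = 4
V(f, k) = 4
(3028857 + 3093966) + V((-440 + 864)/(-240 + 522), -1292) = (3028857 + 3093966) + 4 = 6122823 + 4 = 6122827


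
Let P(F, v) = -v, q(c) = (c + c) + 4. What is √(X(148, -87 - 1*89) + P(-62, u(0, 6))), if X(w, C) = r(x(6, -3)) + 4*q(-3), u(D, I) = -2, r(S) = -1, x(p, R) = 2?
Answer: I*√7 ≈ 2.6458*I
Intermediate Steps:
q(c) = 4 + 2*c (q(c) = 2*c + 4 = 4 + 2*c)
X(w, C) = -9 (X(w, C) = -1 + 4*(4 + 2*(-3)) = -1 + 4*(4 - 6) = -1 + 4*(-2) = -1 - 8 = -9)
√(X(148, -87 - 1*89) + P(-62, u(0, 6))) = √(-9 - 1*(-2)) = √(-9 + 2) = √(-7) = I*√7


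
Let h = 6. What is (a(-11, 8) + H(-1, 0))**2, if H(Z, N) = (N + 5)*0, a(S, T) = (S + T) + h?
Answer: 9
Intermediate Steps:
a(S, T) = 6 + S + T (a(S, T) = (S + T) + 6 = 6 + S + T)
H(Z, N) = 0 (H(Z, N) = (5 + N)*0 = 0)
(a(-11, 8) + H(-1, 0))**2 = ((6 - 11 + 8) + 0)**2 = (3 + 0)**2 = 3**2 = 9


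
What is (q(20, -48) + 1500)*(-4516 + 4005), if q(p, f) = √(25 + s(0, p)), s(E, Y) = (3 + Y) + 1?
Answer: -770077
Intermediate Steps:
s(E, Y) = 4 + Y
q(p, f) = √(29 + p) (q(p, f) = √(25 + (4 + p)) = √(29 + p))
(q(20, -48) + 1500)*(-4516 + 4005) = (√(29 + 20) + 1500)*(-4516 + 4005) = (√49 + 1500)*(-511) = (7 + 1500)*(-511) = 1507*(-511) = -770077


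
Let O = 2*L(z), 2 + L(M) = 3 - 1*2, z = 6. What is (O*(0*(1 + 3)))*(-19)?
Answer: 0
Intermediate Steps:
L(M) = -1 (L(M) = -2 + (3 - 1*2) = -2 + (3 - 2) = -2 + 1 = -1)
O = -2 (O = 2*(-1) = -2)
(O*(0*(1 + 3)))*(-19) = -0*(1 + 3)*(-19) = -0*4*(-19) = -2*0*(-19) = 0*(-19) = 0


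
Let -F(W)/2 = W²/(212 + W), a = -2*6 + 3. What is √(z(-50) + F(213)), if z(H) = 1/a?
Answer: I*√13890139/255 ≈ 14.615*I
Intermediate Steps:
a = -9 (a = -12 + 3 = -9)
F(W) = -2*W²/(212 + W)
z(H) = -⅑ (z(H) = 1/(-9) = -⅑)
√(z(-50) + F(213)) = √(-⅑ - 2*213²/(212 + 213)) = √(-⅑ - 2*45369/425) = √(-⅑ - 2*45369*1/425) = √(-⅑ - 90738/425) = √(-817067/3825) = I*√13890139/255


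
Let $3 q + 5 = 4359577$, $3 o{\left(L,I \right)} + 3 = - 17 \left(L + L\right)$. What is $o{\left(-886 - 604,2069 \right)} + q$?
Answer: $\frac{4410229}{3} \approx 1.4701 \cdot 10^{6}$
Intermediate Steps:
$o{\left(L,I \right)} = -1 - \frac{34 L}{3}$ ($o{\left(L,I \right)} = -1 + \frac{\left(-17\right) \left(L + L\right)}{3} = -1 + \frac{\left(-17\right) 2 L}{3} = -1 + \frac{\left(-34\right) L}{3} = -1 - \frac{34 L}{3}$)
$q = \frac{4359572}{3}$ ($q = - \frac{5}{3} + \frac{1}{3} \cdot 4359577 = - \frac{5}{3} + \frac{4359577}{3} = \frac{4359572}{3} \approx 1.4532 \cdot 10^{6}$)
$o{\left(-886 - 604,2069 \right)} + q = \left(-1 - \frac{34 \left(-886 - 604\right)}{3}\right) + \frac{4359572}{3} = \left(-1 - - \frac{50660}{3}\right) + \frac{4359572}{3} = \left(-1 + \frac{50660}{3}\right) + \frac{4359572}{3} = \frac{50657}{3} + \frac{4359572}{3} = \frac{4410229}{3}$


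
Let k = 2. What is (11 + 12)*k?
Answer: 46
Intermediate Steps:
(11 + 12)*k = (11 + 12)*2 = 23*2 = 46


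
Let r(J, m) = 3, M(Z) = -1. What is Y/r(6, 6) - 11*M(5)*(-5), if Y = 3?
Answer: -54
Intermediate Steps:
Y/r(6, 6) - 11*M(5)*(-5) = 3/3 - (-11)*(-5) = 3*(1/3) - 11*5 = 1 - 55 = -54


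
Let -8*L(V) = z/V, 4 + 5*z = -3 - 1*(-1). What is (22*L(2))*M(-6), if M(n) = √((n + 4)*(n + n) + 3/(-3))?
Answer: 33*√23/20 ≈ 7.9131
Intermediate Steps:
z = -6/5 (z = -⅘ + (-3 - 1*(-1))/5 = -⅘ + (-3 + 1)/5 = -⅘ + (⅕)*(-2) = -⅘ - ⅖ = -6/5 ≈ -1.2000)
M(n) = √(-1 + 2*n*(4 + n)) (M(n) = √((4 + n)*(2*n) + 3*(-⅓)) = √(2*n*(4 + n) - 1) = √(-1 + 2*n*(4 + n)))
L(V) = 3/(20*V) (L(V) = -(-3)/(20*V) = 3/(20*V))
(22*L(2))*M(-6) = (22*((3/20)/2))*√(-1 + 2*(-6)² + 8*(-6)) = (22*((3/20)*(½)))*√(-1 + 2*36 - 48) = (22*(3/40))*√(-1 + 72 - 48) = 33*√23/20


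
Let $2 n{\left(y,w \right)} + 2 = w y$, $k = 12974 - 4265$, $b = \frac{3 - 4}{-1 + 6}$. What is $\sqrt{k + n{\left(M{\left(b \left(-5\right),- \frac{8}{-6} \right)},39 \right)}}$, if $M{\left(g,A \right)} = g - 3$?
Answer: $\sqrt{8669} \approx 93.107$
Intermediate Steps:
$b = - \frac{1}{5} \approx -0.2$
$M{\left(g,A \right)} = -3 + g$ ($M{\left(g,A \right)} = g - 3 = -3 + g$)
$k = 8709$ ($k = 12974 - 4265 = 8709$)
$n{\left(y,w \right)} = -1 + \frac{w y}{2}$
$\sqrt{k + n{\left(M{\left(b \left(-5\right),- \frac{8}{-6} \right)},39 \right)}} = \sqrt{8709 + \left(-1 + \frac{1}{2} \cdot 39 \left(-3 - -1\right)\right)} = \sqrt{8709 + \left(-1 + \frac{1}{2} \cdot 39 \left(-3 + 1\right)\right)} = \sqrt{8709 + \left(-1 + \frac{1}{2} \cdot 39 \left(-2\right)\right)} = \sqrt{8709 - 40} = \sqrt{8669}$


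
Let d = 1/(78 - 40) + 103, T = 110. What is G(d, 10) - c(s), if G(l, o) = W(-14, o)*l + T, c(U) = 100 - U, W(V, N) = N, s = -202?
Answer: 15927/19 ≈ 838.26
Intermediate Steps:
d = 3915/38 (d = 1/38 + 103 = 3915/38 ≈ 103.03)
G(l, o) = 110 + l*o (G(l, o) = o*l + 110 = l*o + 110 = 110 + l*o)
G(d, 10) - c(s) = (110 + (3915/38)*10) - (100 - 1*(-202)) = (110 + 19575/19) - (100 + 202) = 21665/19 - 1*302 = 21665/19 - 302 = 15927/19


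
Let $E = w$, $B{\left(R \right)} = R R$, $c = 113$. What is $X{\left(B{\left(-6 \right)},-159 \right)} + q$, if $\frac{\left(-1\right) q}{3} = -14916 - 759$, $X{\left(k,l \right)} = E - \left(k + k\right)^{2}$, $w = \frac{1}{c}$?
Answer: $\frac{4728034}{113} \approx 41841.0$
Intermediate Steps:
$B{\left(R \right)} = R^{2}$
$w = \frac{1}{113} \approx 0.0088496$
$E = \frac{1}{113} \approx 0.0088496$
$X{\left(k,l \right)} = \frac{1}{113} - 4 k^{2}$ ($X{\left(k,l \right)} = \frac{1}{113} - \left(k + k\right)^{2} = \frac{1}{113} - \left(2 k\right)^{2} = \frac{1}{113} - 4 k^{2}$)
$q = 47025$ ($q = - 3 \left(-14916 - 759\right) = \left(-3\right) \left(-15675\right) = 47025$)
$X{\left(B{\left(-6 \right)},-159 \right)} + q = \left(\frac{1}{113} - 4 \left(\left(-6\right)^{2}\right)^{2}\right) + 47025 = \left(\frac{1}{113} - 4 \cdot 36^{2}\right) + 47025 = \left(\frac{1}{113} - 5184\right) + 47025 = - \frac{585791}{113} + 47025 = \frac{4728034}{113}$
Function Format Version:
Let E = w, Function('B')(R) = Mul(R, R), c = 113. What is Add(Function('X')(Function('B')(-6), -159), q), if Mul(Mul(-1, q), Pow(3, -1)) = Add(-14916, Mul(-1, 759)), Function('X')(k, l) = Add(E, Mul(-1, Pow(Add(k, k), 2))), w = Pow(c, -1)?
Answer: Rational(4728034, 113) ≈ 41841.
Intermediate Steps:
Function('B')(R) = Pow(R, 2)
w = Rational(1, 113) (w = Pow(113, -1) = Rational(1, 113) ≈ 0.0088496)
E = Rational(1, 113) ≈ 0.0088496
Function('X')(k, l) = Add(Rational(1, 113), Mul(-4, Pow(k, 2))) (Function('X')(k, l) = Add(Rational(1, 113), Mul(-1, Pow(Add(k, k), 2))) = Add(Rational(1, 113), Mul(-1, Pow(Mul(2, k), 2))) = Add(Rational(1, 113), Mul(-1, Mul(4, Pow(k, 2)))) = Add(Rational(1, 113), Mul(-4, Pow(k, 2))))
q = 47025 (q = Mul(-3, Add(-14916, Mul(-1, 759))) = Mul(-3, Add(-14916, -759)) = Mul(-3, -15675) = 47025)
Add(Function('X')(Function('B')(-6), -159), q) = Add(Add(Rational(1, 113), Mul(-4, Pow(Pow(-6, 2), 2))), 47025) = Add(Add(Rational(1, 113), Mul(-4, Pow(36, 2))), 47025) = Add(Add(Rational(1, 113), Mul(-4, 1296)), 47025) = Add(Add(Rational(1, 113), -5184), 47025) = Add(Rational(-585791, 113), 47025) = Rational(4728034, 113)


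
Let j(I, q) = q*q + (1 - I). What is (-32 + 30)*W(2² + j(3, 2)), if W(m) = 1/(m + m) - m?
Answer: 71/6 ≈ 11.833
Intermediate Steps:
j(I, q) = 1 + q² - I (j(I, q) = q² + (1 - I) = 1 + q² - I)
W(m) = 1/(2*m) - m
(-32 + 30)*W(2² + j(3, 2)) = (-32 + 30)*(1/(2*(2² + (1 + 2² - 1*3))) - (2² + (1 + 2² - 1*3))) = -2*(1/(2*(4 + (1 + 4 - 3))) - (4 + (1 + 4 - 3))) = -2*(1/(2*(4 + 2)) - (4 + 2)) = -2*((½)/6 - 1*6) = -2*((½)*(⅙) - 6) = -2*(1/12 - 6) = -2*(-71/12) = 71/6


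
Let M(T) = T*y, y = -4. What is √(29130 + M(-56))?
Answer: √29354 ≈ 171.33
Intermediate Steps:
M(T) = -4*T (M(T) = T*(-4) = -4*T)
√(29130 + M(-56)) = √(29130 - 4*(-56)) = √(29130 + 224) = √29354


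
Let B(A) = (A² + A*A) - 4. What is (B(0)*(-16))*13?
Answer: 832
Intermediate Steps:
B(A) = -4 + 2*A² (B(A) = (A² + A²) - 4 = 2*A² - 4 = -4 + 2*A²)
(B(0)*(-16))*13 = ((-4 + 2*0²)*(-16))*13 = ((-4 + 2*0)*(-16))*13 = ((-4 + 0)*(-16))*13 = -4*(-16)*13 = 64*13 = 832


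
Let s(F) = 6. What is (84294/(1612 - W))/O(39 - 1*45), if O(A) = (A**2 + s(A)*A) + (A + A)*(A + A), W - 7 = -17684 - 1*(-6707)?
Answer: 1561/33552 ≈ 0.046525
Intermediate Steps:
W = -10970 (W = 7 + (-17684 - 1*(-6707)) = 7 + (-17684 + 6707) = 7 - 10977 = -10970)
O(A) = 5*A**2 + 6*A (O(A) = (A**2 + 6*A) + (A + A)*(A + A) = (A**2 + 6*A) + (2*A)*(2*A) = (A**2 + 6*A) + 4*A**2 = 5*A**2 + 6*A)
(84294/(1612 - W))/O(39 - 1*45) = (84294/(1612 - 1*(-10970)))/(((39 - 1*45)*(6 + 5*(39 - 1*45)))) = (84294/(1612 + 10970))/(((39 - 45)*(6 + 5*(39 - 45)))) = (84294/12582)/((-6*(6 + 5*(-6)))) = (84294*(1/12582))/((-6*(6 - 30))) = 1561/(233*((-6*(-24)))) = (1561/233)/144 = (1561/233)*(1/144) = 1561/33552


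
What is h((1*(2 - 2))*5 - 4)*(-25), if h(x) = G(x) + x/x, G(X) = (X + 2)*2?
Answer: 75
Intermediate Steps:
G(X) = 4 + 2*X (G(X) = (2 + X)*2 = 4 + 2*X)
h(x) = 5 + 2*x (h(x) = (4 + 2*x) + x/x = (4 + 2*x) + 1 = 5 + 2*x)
h((1*(2 - 2))*5 - 4)*(-25) = (5 + 2*((1*(2 - 2))*5 - 4))*(-25) = (5 + 2*((1*0)*5 - 4))*(-25) = (5 + 2*(0*5 - 4))*(-25) = (5 + 2*(0 - 4))*(-25) = (5 + 2*(-4))*(-25) = (5 - 8)*(-25) = -3*(-25) = 75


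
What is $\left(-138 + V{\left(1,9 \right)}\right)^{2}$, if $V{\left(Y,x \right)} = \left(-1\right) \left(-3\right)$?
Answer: $18225$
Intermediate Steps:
$V{\left(Y,x \right)} = 3$
$\left(-138 + V{\left(1,9 \right)}\right)^{2} = \left(-138 + 3\right)^{2} = \left(-135\right)^{2} = 18225$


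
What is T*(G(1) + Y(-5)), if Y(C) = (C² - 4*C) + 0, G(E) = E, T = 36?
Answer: 1656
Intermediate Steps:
Y(C) = C² - 4*C
T*(G(1) + Y(-5)) = 36*(1 - 5*(-4 - 5)) = 36*(1 - 5*(-9)) = 36*(1 + 45) = 36*46 = 1656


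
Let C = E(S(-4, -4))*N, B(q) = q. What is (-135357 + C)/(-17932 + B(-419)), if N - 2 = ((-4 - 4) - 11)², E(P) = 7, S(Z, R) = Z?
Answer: 44272/6117 ≈ 7.2375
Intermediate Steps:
N = 363 (N = 2 + ((-4 - 4) - 11)² = 2 + (-8 - 11)² = 2 + (-19)² = 2 + 361 = 363)
C = 2541 (C = 7*363 = 2541)
(-135357 + C)/(-17932 + B(-419)) = (-135357 + 2541)/(-17932 - 419) = -132816/(-18351) = -132816*(-1/18351) = 44272/6117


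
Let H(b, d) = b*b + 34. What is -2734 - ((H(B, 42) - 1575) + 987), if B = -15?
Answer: -2405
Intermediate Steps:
H(b, d) = 34 + b**2 (H(b, d) = b**2 + 34 = 34 + b**2)
-2734 - ((H(B, 42) - 1575) + 987) = -2734 - (((34 + (-15)**2) - 1575) + 987) = -2734 - (((34 + 225) - 1575) + 987) = -2734 - ((259 - 1575) + 987) = -2734 - (-1316 + 987) = -2734 - 1*(-329) = -2734 + 329 = -2405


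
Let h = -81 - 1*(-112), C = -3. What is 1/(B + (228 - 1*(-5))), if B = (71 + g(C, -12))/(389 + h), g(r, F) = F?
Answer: 420/97919 ≈ 0.0042893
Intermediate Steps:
h = 31 (h = -81 + 112 = 31)
B = 59/420 (B = (71 - 12)/(389 + 31) = 59/420 ≈ 0.14048)
1/(B + (228 - 1*(-5))) = 1/(59/420 + (228 - 1*(-5))) = 1/(59/420 + (228 + 5)) = 1/(59/420 + 233) = 1/(97919/420) = 420/97919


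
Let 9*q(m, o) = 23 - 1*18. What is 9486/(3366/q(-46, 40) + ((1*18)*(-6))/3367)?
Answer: 8872045/5666631 ≈ 1.5657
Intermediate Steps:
q(m, o) = 5/9 (q(m, o) = (23 - 1*18)/9 = (23 - 18)/9 = (⅑)*5 = 5/9)
9486/(3366/q(-46, 40) + ((1*18)*(-6))/3367) = 9486/(3366/(5/9) + ((1*18)*(-6))/3367) = 9486/(3366*(9/5) + (18*(-6))*(1/3367)) = 9486/(30294/5 - 108*1/3367) = 9486/(30294/5 - 108/3367) = 9486/(101999358/16835) = 9486*(16835/101999358) = 8872045/5666631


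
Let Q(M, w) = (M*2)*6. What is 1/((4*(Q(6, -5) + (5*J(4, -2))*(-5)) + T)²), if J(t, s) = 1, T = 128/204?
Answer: 2601/92544400 ≈ 2.8105e-5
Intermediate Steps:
T = 32/51 (T = 128*(1/204) = 32/51 ≈ 0.62745)
Q(M, w) = 12*M (Q(M, w) = (2*M)*6 = 12*M)
1/((4*(Q(6, -5) + (5*J(4, -2))*(-5)) + T)²) = 1/((4*(12*6 + (5*1)*(-5)) + 32/51)²) = 1/((4*(72 + 5*(-5)) + 32/51)²) = 1/((4*(72 - 25) + 32/51)²) = 1/((4*47 + 32/51)²) = 1/((188 + 32/51)²) = 1/((9620/51)²) = 1/(92544400/2601) = 2601/92544400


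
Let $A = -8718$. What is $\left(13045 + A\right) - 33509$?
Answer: $-29182$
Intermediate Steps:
$\left(13045 + A\right) - 33509 = \left(13045 - 8718\right) - 33509 = 4327 - 33509 = -29182$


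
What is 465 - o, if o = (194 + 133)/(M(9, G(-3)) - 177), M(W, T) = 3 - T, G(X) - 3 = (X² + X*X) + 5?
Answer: 93327/200 ≈ 466.63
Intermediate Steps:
G(X) = 8 + 2*X² (G(X) = 3 + ((X² + X*X) + 5) = 3 + ((X² + X²) + 5) = 3 + (2*X² + 5) = 3 + (5 + 2*X²) = 8 + 2*X²)
o = -327/200 (o = (194 + 133)/((3 - (8 + 2*(-3)²)) - 177) = 327/((3 - (8 + 2*9)) - 177) = 327/((3 - (8 + 18)) - 177) = 327/((3 - 1*26) - 177) = 327/((3 - 26) - 177) = 327/(-23 - 177) = 327/(-200) = 327*(-1/200) = -327/200 ≈ -1.6350)
465 - o = 465 - 1*(-327/200) = 465 + 327/200 = 93327/200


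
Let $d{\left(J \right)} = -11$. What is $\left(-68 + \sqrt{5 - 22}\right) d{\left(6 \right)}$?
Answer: $748 - 11 i \sqrt{17} \approx 748.0 - 45.354 i$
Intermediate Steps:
$\left(-68 + \sqrt{5 - 22}\right) d{\left(6 \right)} = \left(-68 + \sqrt{5 - 22}\right) \left(-11\right) = \left(-68 + \sqrt{-17}\right) \left(-11\right) = \left(-68 + i \sqrt{17}\right) \left(-11\right) = 748 - 11 i \sqrt{17}$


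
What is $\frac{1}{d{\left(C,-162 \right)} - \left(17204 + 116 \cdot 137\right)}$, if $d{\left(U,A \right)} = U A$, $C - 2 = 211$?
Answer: $- \frac{1}{67602} \approx -1.4792 \cdot 10^{-5}$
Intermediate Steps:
$C = 213$ ($C = 2 + 211 = 213$)
$d{\left(U,A \right)} = A U$
$\frac{1}{d{\left(C,-162 \right)} - \left(17204 + 116 \cdot 137\right)} = \frac{1}{\left(-162\right) 213 - \left(17204 + 116 \cdot 137\right)} = \frac{1}{-34506 - 33096} = \frac{1}{-67602} = - \frac{1}{67602}$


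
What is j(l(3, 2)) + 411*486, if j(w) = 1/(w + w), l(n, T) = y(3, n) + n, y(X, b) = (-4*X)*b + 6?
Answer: 10786283/54 ≈ 1.9975e+5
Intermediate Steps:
y(X, b) = 6 - 4*X*b (y(X, b) = -4*X*b + 6 = 6 - 4*X*b)
l(n, T) = 6 - 11*n (l(n, T) = (6 - 4*3*n) + n = (6 - 12*n) + n = 6 - 11*n)
j(w) = 1/(2*w)
j(l(3, 2)) + 411*486 = 1/(2*(6 - 11*3)) + 411*486 = 1/(2*(6 - 33)) + 199746 = (1/2)/(-27) + 199746 = (1/2)*(-1/27) + 199746 = -1/54 + 199746 = 10786283/54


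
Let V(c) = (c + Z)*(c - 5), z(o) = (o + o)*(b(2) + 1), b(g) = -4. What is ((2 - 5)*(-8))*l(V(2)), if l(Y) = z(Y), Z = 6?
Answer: 3456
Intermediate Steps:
z(o) = -6*o (z(o) = (o + o)*(-4 + 1) = (2*o)*(-3) = -6*o)
V(c) = (-5 + c)*(6 + c) (V(c) = (c + 6)*(c - 5) = (6 + c)*(-5 + c) = (-5 + c)*(6 + c))
l(Y) = -6*Y
((2 - 5)*(-8))*l(V(2)) = ((2 - 5)*(-8))*(-6*(-30 + 2 + 2**2)) = (-3*(-8))*(-6*(-30 + 2 + 4)) = 24*(-6*(-24)) = 24*144 = 3456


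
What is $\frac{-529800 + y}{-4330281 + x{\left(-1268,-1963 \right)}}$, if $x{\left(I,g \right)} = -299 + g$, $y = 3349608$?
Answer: $- \frac{939936}{1444181} \approx -0.65084$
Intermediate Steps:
$\frac{-529800 + y}{-4330281 + x{\left(-1268,-1963 \right)}} = \frac{-529800 + 3349608}{-4330281 - 2262} = \frac{2819808}{-4330281 - 2262} = \frac{2819808}{-4332543} = 2819808 \left(- \frac{1}{4332543}\right) = - \frac{939936}{1444181}$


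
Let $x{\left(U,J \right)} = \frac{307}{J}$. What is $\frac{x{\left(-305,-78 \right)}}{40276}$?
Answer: $- \frac{307}{3141528} \approx -9.7723 \cdot 10^{-5}$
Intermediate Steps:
$\frac{x{\left(-305,-78 \right)}}{40276} = \frac{307 \frac{1}{-78}}{40276} = 307 \left(- \frac{1}{78}\right) \frac{1}{40276} = \left(- \frac{307}{78}\right) \frac{1}{40276} = - \frac{307}{3141528}$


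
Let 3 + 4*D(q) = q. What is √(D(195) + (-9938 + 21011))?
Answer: √11121 ≈ 105.46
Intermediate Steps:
D(q) = -¾ + q/4
√(D(195) + (-9938 + 21011)) = √((-¾ + (¼)*195) + (-9938 + 21011)) = √((-¾ + 195/4) + 11073) = √(48 + 11073) = √11121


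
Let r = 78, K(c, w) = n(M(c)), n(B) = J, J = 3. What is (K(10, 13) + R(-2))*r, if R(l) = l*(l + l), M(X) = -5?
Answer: 858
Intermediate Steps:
R(l) = 2*l² (R(l) = l*(2*l) = 2*l²)
n(B) = 3
K(c, w) = 3
(K(10, 13) + R(-2))*r = (3 + 2*(-2)²)*78 = (3 + 2*4)*78 = (3 + 8)*78 = 11*78 = 858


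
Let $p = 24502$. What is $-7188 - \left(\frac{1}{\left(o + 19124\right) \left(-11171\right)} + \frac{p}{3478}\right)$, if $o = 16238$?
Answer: $- \frac{4942673912111327}{686955260578} \approx -7195.0$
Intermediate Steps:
$-7188 - \left(\frac{1}{\left(o + 19124\right) \left(-11171\right)} + \frac{p}{3478}\right) = -7188 - \left(\frac{1}{\left(16238 + 19124\right) \left(-11171\right)} + \frac{24502}{3478}\right) = -7188 - \left(\frac{1}{35362} \left(- \frac{1}{11171}\right) + 24502 \cdot \frac{1}{3478}\right) = -7188 - \left(\frac{1}{35362} \left(- \frac{1}{11171}\right) + \frac{12251}{1739}\right) = -7188 - \left(- \frac{1}{395028902} + \frac{12251}{1739}\right) = -7188 - \frac{4839499076663}{686955260578} = - \frac{4942673912111327}{686955260578}$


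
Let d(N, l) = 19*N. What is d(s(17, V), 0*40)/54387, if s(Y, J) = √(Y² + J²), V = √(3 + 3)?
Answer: 19*√295/54387 ≈ 0.0060003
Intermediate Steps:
V = √6 ≈ 2.4495
s(Y, J) = √(J² + Y²)
d(s(17, V), 0*40)/54387 = (19*√((√6)² + 17²))/54387 = (19*√(6 + 289))*(1/54387) = (19*√295)*(1/54387) = 19*√295/54387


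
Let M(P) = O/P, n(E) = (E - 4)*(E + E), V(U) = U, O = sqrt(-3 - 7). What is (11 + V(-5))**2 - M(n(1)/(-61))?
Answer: 36 - 61*I*sqrt(10)/6 ≈ 36.0 - 32.15*I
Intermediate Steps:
O = I*sqrt(10) (O = sqrt(-10) = I*sqrt(10) ≈ 3.1623*I)
n(E) = 2*E*(-4 + E) (n(E) = (-4 + E)*(2*E) = 2*E*(-4 + E))
M(P) = I*sqrt(10)/P (M(P) = (I*sqrt(10))/P = I*sqrt(10)/P)
(11 + V(-5))**2 - M(n(1)/(-61)) = (11 - 5)**2 - I*sqrt(10)/((2*1*(-4 + 1))/(-61)) = 6**2 - I*sqrt(10)/((2*1*(-3))*(-1/61)) = 36 - I*sqrt(10)/((-6*(-1/61))) = 36 - I*sqrt(10)/6/61 = 36 - I*sqrt(10)*61/6 = 36 - 61*I*sqrt(10)/6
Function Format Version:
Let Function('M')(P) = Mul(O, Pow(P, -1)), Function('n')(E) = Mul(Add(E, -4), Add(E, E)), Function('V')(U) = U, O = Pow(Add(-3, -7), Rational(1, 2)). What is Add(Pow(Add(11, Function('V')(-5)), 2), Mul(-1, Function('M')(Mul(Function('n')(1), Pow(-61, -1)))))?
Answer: Add(36, Mul(Rational(-61, 6), I, Pow(10, Rational(1, 2)))) ≈ Add(36.000, Mul(-32.150, I))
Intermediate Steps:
O = Mul(I, Pow(10, Rational(1, 2))) (O = Pow(-10, Rational(1, 2)) = Mul(I, Pow(10, Rational(1, 2))) ≈ Mul(3.1623, I))
Function('n')(E) = Mul(2, E, Add(-4, E)) (Function('n')(E) = Mul(Add(-4, E), Mul(2, E)) = Mul(2, E, Add(-4, E)))
Function('M')(P) = Mul(I, Pow(10, Rational(1, 2)), Pow(P, -1)) (Function('M')(P) = Mul(Mul(I, Pow(10, Rational(1, 2))), Pow(P, -1)) = Mul(I, Pow(10, Rational(1, 2)), Pow(P, -1)))
Add(Pow(Add(11, Function('V')(-5)), 2), Mul(-1, Function('M')(Mul(Function('n')(1), Pow(-61, -1))))) = Add(Pow(Add(11, -5), 2), Mul(-1, Mul(I, Pow(10, Rational(1, 2)), Pow(Mul(Mul(2, 1, Add(-4, 1)), Pow(-61, -1)), -1)))) = Add(Pow(6, 2), Mul(-1, Mul(I, Pow(10, Rational(1, 2)), Pow(Mul(Mul(2, 1, -3), Rational(-1, 61)), -1)))) = Add(36, Mul(-1, Mul(I, Pow(10, Rational(1, 2)), Pow(Mul(-6, Rational(-1, 61)), -1)))) = Add(36, Mul(-1, Mul(I, Pow(10, Rational(1, 2)), Pow(Rational(6, 61), -1)))) = Add(36, Mul(-1, Mul(I, Pow(10, Rational(1, 2)), Rational(61, 6)))) = Add(36, Mul(-1, Mul(Rational(61, 6), I, Pow(10, Rational(1, 2))))) = Add(36, Mul(Rational(-61, 6), I, Pow(10, Rational(1, 2))))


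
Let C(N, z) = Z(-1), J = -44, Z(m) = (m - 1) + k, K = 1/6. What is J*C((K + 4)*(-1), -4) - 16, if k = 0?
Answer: 72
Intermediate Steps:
K = ⅙ ≈ 0.16667
Z(m) = -1 + m (Z(m) = (m - 1) + 0 = (-1 + m) + 0 = -1 + m)
C(N, z) = -2 (C(N, z) = -1 - 1 = -2)
J*C((K + 4)*(-1), -4) - 16 = -44*(-2) - 16 = 88 - 16 = 72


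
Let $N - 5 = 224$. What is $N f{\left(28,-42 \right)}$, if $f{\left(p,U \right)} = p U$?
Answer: $-269304$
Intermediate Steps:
$N = 229$ ($N = 5 + 224 = 229$)
$f{\left(p,U \right)} = U p$
$N f{\left(28,-42 \right)} = 229 \left(\left(-42\right) 28\right) = 229 \left(-1176\right) = -269304$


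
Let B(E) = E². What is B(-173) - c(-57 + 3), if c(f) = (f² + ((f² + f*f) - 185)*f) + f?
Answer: 332005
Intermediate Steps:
c(f) = f + f² + f*(-185 + 2*f²) (c(f) = (f² + ((f² + f²) - 185)*f) + f = (f² + (2*f² - 185)*f) + f = (f² + (-185 + 2*f²)*f) + f = (f² + f*(-185 + 2*f²)) + f = f + f² + f*(-185 + 2*f²))
B(-173) - c(-57 + 3) = (-173)² - (-57 + 3)*(-184 + (-57 + 3) + 2*(-57 + 3)²) = 29929 - (-54)*(-184 - 54 + 2*(-54)²) = 29929 - (-54)*(-184 - 54 + 2*2916) = 29929 - (-54)*(-184 - 54 + 5832) = 29929 - (-54)*5594 = 29929 - 1*(-302076) = 29929 + 302076 = 332005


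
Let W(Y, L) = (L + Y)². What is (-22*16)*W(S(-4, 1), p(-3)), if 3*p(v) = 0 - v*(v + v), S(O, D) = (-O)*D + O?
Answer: -12672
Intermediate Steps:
S(O, D) = O - D*O (S(O, D) = -D*O + O = O - D*O)
p(v) = -2*v²/3 (p(v) = (0 - v*(v + v))/3 = (0 - v*2*v)/3 = (0 - 2*v²)/3 = (-2*v²)/3 = -2*v²/3)
(-22*16)*W(S(-4, 1), p(-3)) = (-22*16)*(-⅔*(-3)² - 4*(1 - 1*1))² = -352*(-⅔*9 - 4*(1 - 1))² = -352*(-6 - 4*0)² = -352*(-6 + 0)² = -352*(-6)² = -352*36 = -12672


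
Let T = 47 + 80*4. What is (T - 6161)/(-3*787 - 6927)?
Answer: 2897/4644 ≈ 0.62382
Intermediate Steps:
T = 367 (T = 47 + 320 = 367)
(T - 6161)/(-3*787 - 6927) = (367 - 6161)/(-3*787 - 6927) = -5794/(-2361 - 6927) = -5794/(-9288) = -5794*(-1/9288) = 2897/4644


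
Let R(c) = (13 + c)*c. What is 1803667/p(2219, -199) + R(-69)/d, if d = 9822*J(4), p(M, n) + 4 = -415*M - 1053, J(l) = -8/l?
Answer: -3249468203/1509219054 ≈ -2.1531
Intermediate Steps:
R(c) = c*(13 + c)
p(M, n) = -1057 - 415*M (p(M, n) = -4 + (-415*M - 1053) = -4 + (-1053 - 415*M) = -1057 - 415*M)
d = -19644 (d = 9822*(-8/4) = 9822*(-8*¼) = 9822*(-2) = -19644)
1803667/p(2219, -199) + R(-69)/d = 1803667/(-1057 - 415*2219) - 69*(13 - 69)/(-19644) = 1803667/(-1057 - 920885) - 69*(-56)*(-1/19644) = 1803667/(-921942) + 3864*(-1/19644) = 1803667*(-1/921942) - 322/1637 = -1803667/921942 - 322/1637 = -3249468203/1509219054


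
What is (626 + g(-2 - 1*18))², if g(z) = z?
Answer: 367236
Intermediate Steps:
(626 + g(-2 - 1*18))² = (626 + (-2 - 1*18))² = (626 + (-2 - 18))² = (626 - 20)² = 606² = 367236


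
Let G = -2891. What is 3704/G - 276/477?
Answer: -854908/459669 ≈ -1.8598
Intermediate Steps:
3704/G - 276/477 = 3704/(-2891) - 276/477 = 3704*(-1/2891) - 276*1/477 = -3704/2891 - 92/159 = -854908/459669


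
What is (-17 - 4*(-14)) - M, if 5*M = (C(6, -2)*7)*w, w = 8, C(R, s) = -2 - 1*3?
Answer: 95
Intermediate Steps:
C(R, s) = -5 (C(R, s) = -2 - 3 = -5)
M = -56 (M = (-5*7*8)/5 = (-35*8)/5 = (1/5)*(-280) = -56)
(-17 - 4*(-14)) - M = (-17 - 4*(-14)) - 1*(-56) = (-17 + 56) + 56 = 39 + 56 = 95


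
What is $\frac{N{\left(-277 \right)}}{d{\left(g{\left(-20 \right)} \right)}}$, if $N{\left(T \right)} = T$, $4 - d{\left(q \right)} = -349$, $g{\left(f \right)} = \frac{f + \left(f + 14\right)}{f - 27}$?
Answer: $- \frac{277}{353} \approx -0.7847$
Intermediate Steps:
$g{\left(f \right)} = \frac{14 + 2 f}{-27 + f}$ ($g{\left(f \right)} = \frac{f + \left(14 + f\right)}{-27 + f} = \frac{14 + 2 f}{-27 + f}$)
$d{\left(q \right)} = 353$ ($d{\left(q \right)} = 4 - -349 = 4 + 349 = 353$)
$\frac{N{\left(-277 \right)}}{d{\left(g{\left(-20 \right)} \right)}} = - \frac{277}{353}$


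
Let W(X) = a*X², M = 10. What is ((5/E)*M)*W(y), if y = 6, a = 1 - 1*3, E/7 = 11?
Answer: -3600/77 ≈ -46.753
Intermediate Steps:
E = 77 (E = 7*11 = 77)
a = -2 (a = 1 - 3 = -2)
W(X) = -2*X²
((5/E)*M)*W(y) = ((5/77)*10)*(-2*6²) = ((5*(1/77))*10)*(-2*36) = ((5/77)*10)*(-72) = (50/77)*(-72) = -3600/77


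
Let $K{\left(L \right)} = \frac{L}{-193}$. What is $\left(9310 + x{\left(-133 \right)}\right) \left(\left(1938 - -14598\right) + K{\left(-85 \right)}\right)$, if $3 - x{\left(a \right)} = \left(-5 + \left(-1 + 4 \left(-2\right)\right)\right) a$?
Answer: $\frac{23780112383}{193} \approx 1.2321 \cdot 10^{8}$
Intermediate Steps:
$x{\left(a \right)} = 3 + 14 a$ ($x{\left(a \right)} = 3 - \left(-5 + \left(-1 + 4 \left(-2\right)\right)\right) a = 3 - \left(-5 - 9\right) a = 3 - - 14 a = 3 + 14 a$)
$K{\left(L \right)} = - \frac{L}{193}$ ($K{\left(L \right)} = L \left(- \frac{1}{193}\right) = - \frac{L}{193}$)
$\left(9310 + x{\left(-133 \right)}\right) \left(\left(1938 - -14598\right) + K{\left(-85 \right)}\right) = \left(9310 + \left(3 + 14 \left(-133\right)\right)\right) \left(\left(1938 - -14598\right) - - \frac{85}{193}\right) = \left(9310 + \left(3 - 1862\right)\right) \left(\left(1938 + 14598\right) + \frac{85}{193}\right) = \left(9310 - 1859\right) \left(16536 + \frac{85}{193}\right) = 7451 \cdot \frac{3191533}{193} = \frac{23780112383}{193}$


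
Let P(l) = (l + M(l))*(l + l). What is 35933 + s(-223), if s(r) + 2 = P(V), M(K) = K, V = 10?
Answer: 36331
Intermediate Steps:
P(l) = 4*l² (P(l) = (l + l)*(l + l) = (2*l)*(2*l) = 4*l²)
s(r) = 398 (s(r) = -2 + 4*10² = -2 + 4*100 = -2 + 400 = 398)
35933 + s(-223) = 35933 + 398 = 36331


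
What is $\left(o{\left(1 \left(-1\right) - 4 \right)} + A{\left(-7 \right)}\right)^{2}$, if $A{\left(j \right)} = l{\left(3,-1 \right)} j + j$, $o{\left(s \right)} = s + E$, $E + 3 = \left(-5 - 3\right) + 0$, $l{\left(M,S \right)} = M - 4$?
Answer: $256$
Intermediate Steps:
$l{\left(M,S \right)} = -4 + M$ ($l{\left(M,S \right)} = M - 4 = -4 + M$)
$E = -11$ ($E = -3 + \left(\left(-5 - 3\right) + 0\right) = -3 + \left(-8 + 0\right) = -3 - 8 = -11$)
$o{\left(s \right)} = -11 + s$ ($o{\left(s \right)} = s - 11 = -11 + s$)
$A{\left(j \right)} = 0$ ($A{\left(j \right)} = \left(-4 + 3\right) j + j = - j + j = 0$)
$\left(o{\left(1 \left(-1\right) - 4 \right)} + A{\left(-7 \right)}\right)^{2} = \left(\left(-11 + \left(1 \left(-1\right) - 4\right)\right) + 0\right)^{2} = \left(\left(-11 - 5\right) + 0\right)^{2} = \left(-16 + 0\right)^{2} = \left(-16\right)^{2} = 256$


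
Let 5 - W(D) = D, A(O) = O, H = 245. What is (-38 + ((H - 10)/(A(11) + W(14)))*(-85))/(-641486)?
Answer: 20051/1282972 ≈ 0.015629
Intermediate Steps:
W(D) = 5 - D
(-38 + ((H - 10)/(A(11) + W(14)))*(-85))/(-641486) = (-38 + ((245 - 10)/(11 + (5 - 1*14)))*(-85))/(-641486) = (-38 + (235/(11 + (5 - 14)))*(-85))*(-1/641486) = (-38 + (235/(11 - 9))*(-85))*(-1/641486) = (-38 + (235/2)*(-85))*(-1/641486) = (-38 - 19975/2)*(-1/641486) = -20051/2*(-1/641486) = 20051/1282972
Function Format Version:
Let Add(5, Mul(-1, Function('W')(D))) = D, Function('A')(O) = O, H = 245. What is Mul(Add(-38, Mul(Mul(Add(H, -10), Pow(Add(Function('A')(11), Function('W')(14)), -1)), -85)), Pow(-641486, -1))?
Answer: Rational(20051, 1282972) ≈ 0.015629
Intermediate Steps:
Function('W')(D) = Add(5, Mul(-1, D))
Mul(Add(-38, Mul(Mul(Add(H, -10), Pow(Add(Function('A')(11), Function('W')(14)), -1)), -85)), Pow(-641486, -1)) = Mul(Add(-38, Mul(Mul(Add(245, -10), Pow(Add(11, Add(5, Mul(-1, 14))), -1)), -85)), Pow(-641486, -1)) = Mul(Add(-38, Mul(Mul(235, Pow(Add(11, Add(5, -14)), -1)), -85)), Rational(-1, 641486)) = Mul(Add(-38, Mul(Mul(235, Pow(Add(11, -9), -1)), -85)), Rational(-1, 641486)) = Mul(Add(-38, Mul(Mul(235, Pow(2, -1)), -85)), Rational(-1, 641486)) = Mul(Add(-38, Mul(Mul(235, Rational(1, 2)), -85)), Rational(-1, 641486)) = Mul(Add(-38, Mul(Rational(235, 2), -85)), Rational(-1, 641486)) = Mul(Add(-38, Rational(-19975, 2)), Rational(-1, 641486)) = Mul(Rational(-20051, 2), Rational(-1, 641486)) = Rational(20051, 1282972)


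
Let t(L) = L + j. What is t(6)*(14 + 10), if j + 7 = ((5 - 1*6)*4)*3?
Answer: -312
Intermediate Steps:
j = -19 (j = -7 + ((5 - 1*6)*4)*3 = -7 + ((5 - 6)*4)*3 = -7 - 1*4*3 = -7 - 4*3 = -7 - 12 = -19)
t(L) = -19 + L (t(L) = L - 19 = -19 + L)
t(6)*(14 + 10) = (-19 + 6)*(14 + 10) = -13*24 = -312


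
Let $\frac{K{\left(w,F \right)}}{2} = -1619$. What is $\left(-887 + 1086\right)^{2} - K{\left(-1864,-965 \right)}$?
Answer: $42839$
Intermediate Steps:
$K{\left(w,F \right)} = -3238$ ($K{\left(w,F \right)} = 2 \left(-1619\right) = -3238$)
$\left(-887 + 1086\right)^{2} - K{\left(-1864,-965 \right)} = \left(-887 + 1086\right)^{2} - -3238 = 199^{2} + 3238 = 39601 + 3238 = 42839$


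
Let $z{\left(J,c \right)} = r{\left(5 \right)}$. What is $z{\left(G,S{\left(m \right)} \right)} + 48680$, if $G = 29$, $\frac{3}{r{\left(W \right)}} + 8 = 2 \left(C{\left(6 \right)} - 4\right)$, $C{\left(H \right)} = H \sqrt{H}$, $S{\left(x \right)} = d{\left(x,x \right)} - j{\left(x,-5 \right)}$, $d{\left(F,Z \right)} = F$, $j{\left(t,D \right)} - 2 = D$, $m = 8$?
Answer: $\frac{1849843}{38} + \frac{9 \sqrt{6}}{152} \approx 48680.0$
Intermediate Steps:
$j{\left(t,D \right)} = 2 + D$
$S{\left(x \right)} = 3 + x$ ($S{\left(x \right)} = x - \left(2 - 5\right) = x - -3 = x + 3 = 3 + x$)
$C{\left(H \right)} = H^{\frac{3}{2}}$
$r{\left(W \right)} = \frac{3}{-16 + 12 \sqrt{6}}$ ($r{\left(W \right)} = \frac{3}{-8 + 2 \left(6^{\frac{3}{2}} - 4\right)} = \frac{3}{-8 + 2 \left(6 \sqrt{6} - 4\right)} = \frac{3}{-8 + 2 \left(-4 + 6 \sqrt{6}\right)} = \frac{3}{-8 - \left(8 - 12 \sqrt{6}\right)} = \frac{3}{-16 + 12 \sqrt{6}}$)
$z{\left(J,c \right)} = \frac{3}{38} + \frac{9 \sqrt{6}}{152}$
$z{\left(G,S{\left(m \right)} \right)} + 48680 = \left(\frac{3}{38} + \frac{9 \sqrt{6}}{152}\right) + 48680 = \frac{1849843}{38} + \frac{9 \sqrt{6}}{152}$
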